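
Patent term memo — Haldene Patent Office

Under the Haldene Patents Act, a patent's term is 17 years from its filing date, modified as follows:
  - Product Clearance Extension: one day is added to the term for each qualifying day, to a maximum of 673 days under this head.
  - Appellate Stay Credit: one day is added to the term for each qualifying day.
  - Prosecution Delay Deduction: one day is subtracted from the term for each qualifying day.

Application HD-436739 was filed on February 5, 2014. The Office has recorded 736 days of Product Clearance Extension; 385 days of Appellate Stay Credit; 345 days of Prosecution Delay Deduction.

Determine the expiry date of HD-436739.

Base term: filing date + 17 years → 5 February 2031.
Product Clearance Extension: 736 days claimed exceeds the 673-day cap, so +673 days → 9 December 2032.
Appellate Stay Credit: +385 days → 29 December 2033.
Prosecution Delay Deduction: −345 days → 18 January 2033.

January 18, 2033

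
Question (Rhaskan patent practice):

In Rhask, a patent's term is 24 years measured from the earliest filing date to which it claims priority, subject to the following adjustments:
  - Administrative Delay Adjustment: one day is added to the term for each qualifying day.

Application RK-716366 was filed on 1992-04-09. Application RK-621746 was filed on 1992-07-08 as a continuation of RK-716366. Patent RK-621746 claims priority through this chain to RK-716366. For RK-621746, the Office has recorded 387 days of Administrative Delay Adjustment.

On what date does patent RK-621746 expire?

Earliest priority filing: 9 April 1992.
Base term: 9 April 1992 + 24 years → 9 April 2016.
Administrative Delay Adjustment: +387 days → 1 May 2017.

2017-05-01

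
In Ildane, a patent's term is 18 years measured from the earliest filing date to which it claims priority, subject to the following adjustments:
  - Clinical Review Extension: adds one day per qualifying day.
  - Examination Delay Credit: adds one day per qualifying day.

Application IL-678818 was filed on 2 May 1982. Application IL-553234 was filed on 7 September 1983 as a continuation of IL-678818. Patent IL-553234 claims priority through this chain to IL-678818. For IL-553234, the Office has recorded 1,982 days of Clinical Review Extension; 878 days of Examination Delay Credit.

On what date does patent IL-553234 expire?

Earliest priority filing: 2 May 1982.
Base term: 2 May 1982 + 18 years → 2 May 2000.
Clinical Review Extension: +1982 days → 5 October 2005.
Examination Delay Credit: +878 days → 1 March 2008.

March 1, 2008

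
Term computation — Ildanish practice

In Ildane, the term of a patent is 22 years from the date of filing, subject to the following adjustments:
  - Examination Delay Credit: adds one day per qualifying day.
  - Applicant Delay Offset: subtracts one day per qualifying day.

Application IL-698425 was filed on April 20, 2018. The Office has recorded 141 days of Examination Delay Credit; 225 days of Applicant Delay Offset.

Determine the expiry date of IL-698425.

Base term: filing date + 22 years → 20 April 2040.
Examination Delay Credit: +141 days → 8 September 2040.
Applicant Delay Offset: −225 days → 27 January 2040.

January 27, 2040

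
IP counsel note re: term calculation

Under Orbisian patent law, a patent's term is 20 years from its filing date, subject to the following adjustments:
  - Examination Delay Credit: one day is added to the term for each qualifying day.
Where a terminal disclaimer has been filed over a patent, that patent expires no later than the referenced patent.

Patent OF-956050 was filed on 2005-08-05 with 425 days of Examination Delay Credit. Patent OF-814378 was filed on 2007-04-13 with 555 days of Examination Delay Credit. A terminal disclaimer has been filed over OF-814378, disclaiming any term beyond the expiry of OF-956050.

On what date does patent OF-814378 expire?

2026-10-04

Natural term of OF-814378:
  Base: filing + 20 years → 13 April 2027.
  Examination Delay Credit: +555 days → 19 October 2028.
Expiry of referenced patent OF-956050:
  Base: filing + 20 years → 5 August 2025.
  Examination Delay Credit: +425 days → 4 October 2026.
Terminal disclaimer: OF-814378 expires on the earlier of 19 October 2028 and 4 October 2026.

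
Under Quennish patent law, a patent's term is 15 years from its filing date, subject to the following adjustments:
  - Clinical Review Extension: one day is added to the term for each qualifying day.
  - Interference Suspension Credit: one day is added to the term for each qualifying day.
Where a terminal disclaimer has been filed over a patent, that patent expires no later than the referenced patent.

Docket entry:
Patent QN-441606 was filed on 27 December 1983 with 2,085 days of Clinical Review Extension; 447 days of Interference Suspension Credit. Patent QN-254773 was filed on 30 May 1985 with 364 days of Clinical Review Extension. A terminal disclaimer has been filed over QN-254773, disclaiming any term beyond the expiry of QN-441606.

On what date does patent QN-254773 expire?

Natural term of QN-254773:
  Base: filing + 15 years → 30 May 2000.
  Clinical Review Extension: +364 days → 29 May 2001.
Expiry of referenced patent QN-441606:
  Base: filing + 15 years → 27 December 1998.
  Clinical Review Extension: +2085 days → 11 September 2004.
  Interference Suspension Credit: +447 days → 2 December 2005.
Terminal disclaimer: QN-254773 expires on the earlier of 29 May 2001 and 2 December 2005.

May 29, 2001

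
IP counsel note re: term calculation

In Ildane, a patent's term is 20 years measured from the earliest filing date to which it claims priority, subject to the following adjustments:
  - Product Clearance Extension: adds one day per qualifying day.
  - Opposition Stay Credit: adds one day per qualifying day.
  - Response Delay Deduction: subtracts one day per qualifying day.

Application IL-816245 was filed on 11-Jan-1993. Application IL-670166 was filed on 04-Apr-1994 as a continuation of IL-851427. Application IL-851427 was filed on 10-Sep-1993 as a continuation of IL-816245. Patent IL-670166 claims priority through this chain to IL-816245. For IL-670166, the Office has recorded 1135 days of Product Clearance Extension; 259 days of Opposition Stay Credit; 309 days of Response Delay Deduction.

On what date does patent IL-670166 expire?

January 1, 2016

Earliest priority filing: 11 January 1993.
Base term: 11 January 1993 + 20 years → 11 January 2013.
Product Clearance Extension: +1135 days → 20 February 2016.
Opposition Stay Credit: +259 days → 5 November 2016.
Response Delay Deduction: −309 days → 1 January 2016.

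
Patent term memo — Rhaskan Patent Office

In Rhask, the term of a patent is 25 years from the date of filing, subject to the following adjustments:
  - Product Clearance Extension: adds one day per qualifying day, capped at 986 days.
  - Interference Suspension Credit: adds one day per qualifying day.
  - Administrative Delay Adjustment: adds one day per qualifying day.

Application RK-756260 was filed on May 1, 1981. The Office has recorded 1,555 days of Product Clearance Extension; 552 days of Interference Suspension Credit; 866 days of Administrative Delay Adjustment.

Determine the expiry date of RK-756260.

Base term: filing date + 25 years → 1 May 2006.
Product Clearance Extension: 1555 days claimed exceeds the 986-day cap, so +986 days → 11 January 2009.
Interference Suspension Credit: +552 days → 17 July 2010.
Administrative Delay Adjustment: +866 days → 29 November 2012.

2012-11-29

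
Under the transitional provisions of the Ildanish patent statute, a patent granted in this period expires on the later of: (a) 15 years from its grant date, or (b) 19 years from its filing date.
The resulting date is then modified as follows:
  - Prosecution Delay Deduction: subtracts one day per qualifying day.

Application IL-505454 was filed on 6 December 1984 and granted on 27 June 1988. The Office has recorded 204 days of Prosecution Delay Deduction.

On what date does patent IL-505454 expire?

(a) grant + 15 years → 27 June 2003.
(b) filing + 19 years → 6 December 2003.
Later of the two: 6 December 2003.
Prosecution Delay Deduction: −204 days → 16 May 2003.

2003-05-16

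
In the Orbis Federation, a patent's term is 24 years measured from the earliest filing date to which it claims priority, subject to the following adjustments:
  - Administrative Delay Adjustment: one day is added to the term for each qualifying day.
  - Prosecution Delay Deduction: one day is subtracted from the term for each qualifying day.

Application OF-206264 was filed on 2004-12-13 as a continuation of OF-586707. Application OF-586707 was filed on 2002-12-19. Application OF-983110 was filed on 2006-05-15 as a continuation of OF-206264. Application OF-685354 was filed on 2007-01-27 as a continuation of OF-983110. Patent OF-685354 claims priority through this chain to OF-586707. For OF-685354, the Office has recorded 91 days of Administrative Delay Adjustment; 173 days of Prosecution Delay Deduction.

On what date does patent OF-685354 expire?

2026-09-28

Earliest priority filing: 19 December 2002.
Base term: 19 December 2002 + 24 years → 19 December 2026.
Administrative Delay Adjustment: +91 days → 20 March 2027.
Prosecution Delay Deduction: −173 days → 28 September 2026.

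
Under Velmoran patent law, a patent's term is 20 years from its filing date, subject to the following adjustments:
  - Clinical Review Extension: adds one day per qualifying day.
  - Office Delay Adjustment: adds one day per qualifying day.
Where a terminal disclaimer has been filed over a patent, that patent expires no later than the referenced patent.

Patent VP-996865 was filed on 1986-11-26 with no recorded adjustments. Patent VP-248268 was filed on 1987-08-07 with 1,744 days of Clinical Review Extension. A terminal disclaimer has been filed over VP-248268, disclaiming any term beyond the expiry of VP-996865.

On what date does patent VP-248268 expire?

2006-11-26

Natural term of VP-248268:
  Base: filing + 20 years → 7 August 2007.
  Clinical Review Extension: +1744 days → 16 May 2012.
Expiry of referenced patent VP-996865:
  Base: filing + 20 years → 26 November 2006.
Terminal disclaimer: VP-248268 expires on the earlier of 16 May 2012 and 26 November 2006.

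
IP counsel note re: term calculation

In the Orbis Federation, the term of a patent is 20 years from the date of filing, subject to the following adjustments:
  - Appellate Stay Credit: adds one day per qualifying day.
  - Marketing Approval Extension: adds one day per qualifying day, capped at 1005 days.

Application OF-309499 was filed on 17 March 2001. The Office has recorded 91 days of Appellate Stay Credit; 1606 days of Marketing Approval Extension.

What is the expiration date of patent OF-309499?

Base term: filing date + 20 years → 17 March 2021.
Appellate Stay Credit: +91 days → 16 June 2021.
Marketing Approval Extension: 1606 days claimed exceeds the 1005-day cap, so +1005 days → 17 March 2024.

March 17, 2024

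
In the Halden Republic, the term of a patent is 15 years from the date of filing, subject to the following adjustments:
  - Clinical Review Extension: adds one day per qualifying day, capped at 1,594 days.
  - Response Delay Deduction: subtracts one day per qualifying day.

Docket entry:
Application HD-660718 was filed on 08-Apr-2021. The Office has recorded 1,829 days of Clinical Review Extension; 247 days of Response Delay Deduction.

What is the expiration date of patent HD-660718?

Base term: filing date + 15 years → 8 April 2036.
Clinical Review Extension: 1829 days claimed exceeds the 1594-day cap, so +1594 days → 19 August 2040.
Response Delay Deduction: −247 days → 16 December 2039.

December 16, 2039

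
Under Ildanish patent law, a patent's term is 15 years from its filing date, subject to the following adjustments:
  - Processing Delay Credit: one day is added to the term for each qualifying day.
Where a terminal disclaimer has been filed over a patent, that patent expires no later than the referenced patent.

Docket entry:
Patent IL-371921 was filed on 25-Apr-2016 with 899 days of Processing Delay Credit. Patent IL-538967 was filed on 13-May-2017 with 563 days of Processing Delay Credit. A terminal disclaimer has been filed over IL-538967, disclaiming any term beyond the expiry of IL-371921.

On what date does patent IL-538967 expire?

Natural term of IL-538967:
  Base: filing + 15 years → 13 May 2032.
  Processing Delay Credit: +563 days → 27 November 2033.
Expiry of referenced patent IL-371921:
  Base: filing + 15 years → 25 April 2031.
  Processing Delay Credit: +899 days → 10 October 2033.
Terminal disclaimer: IL-538967 expires on the earlier of 27 November 2033 and 10 October 2033.

October 10, 2033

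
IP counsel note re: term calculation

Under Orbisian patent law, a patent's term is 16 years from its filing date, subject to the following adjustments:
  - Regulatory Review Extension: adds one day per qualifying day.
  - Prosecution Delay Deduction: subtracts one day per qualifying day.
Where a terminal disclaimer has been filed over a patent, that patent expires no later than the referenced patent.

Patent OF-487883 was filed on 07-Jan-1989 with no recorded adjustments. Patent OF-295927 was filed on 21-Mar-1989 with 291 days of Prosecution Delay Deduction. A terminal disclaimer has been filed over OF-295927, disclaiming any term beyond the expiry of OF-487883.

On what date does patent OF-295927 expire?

2004-06-03

Natural term of OF-295927:
  Base: filing + 16 years → 21 March 2005.
  Prosecution Delay Deduction: −291 days → 3 June 2004.
Expiry of referenced patent OF-487883:
  Base: filing + 16 years → 7 January 2005.
Terminal disclaimer: OF-295927 expires on the earlier of 3 June 2004 and 7 January 2005.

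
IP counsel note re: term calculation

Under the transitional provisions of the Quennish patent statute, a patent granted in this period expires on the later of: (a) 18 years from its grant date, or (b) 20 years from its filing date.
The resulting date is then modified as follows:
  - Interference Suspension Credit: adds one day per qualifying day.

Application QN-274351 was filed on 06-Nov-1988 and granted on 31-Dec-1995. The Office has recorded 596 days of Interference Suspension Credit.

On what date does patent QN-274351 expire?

(a) grant + 18 years → 31 December 2013.
(b) filing + 20 years → 6 November 2008.
Later of the two: 31 December 2013.
Interference Suspension Credit: +596 days → 19 August 2015.

August 19, 2015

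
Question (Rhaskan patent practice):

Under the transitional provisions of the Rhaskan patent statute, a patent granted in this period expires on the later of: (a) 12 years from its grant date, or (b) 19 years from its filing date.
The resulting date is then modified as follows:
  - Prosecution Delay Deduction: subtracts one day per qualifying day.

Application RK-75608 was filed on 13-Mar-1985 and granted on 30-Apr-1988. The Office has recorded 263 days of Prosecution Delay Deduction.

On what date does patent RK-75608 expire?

2003-06-24

(a) grant + 12 years → 30 April 2000.
(b) filing + 19 years → 13 March 2004.
Later of the two: 13 March 2004.
Prosecution Delay Deduction: −263 days → 24 June 2003.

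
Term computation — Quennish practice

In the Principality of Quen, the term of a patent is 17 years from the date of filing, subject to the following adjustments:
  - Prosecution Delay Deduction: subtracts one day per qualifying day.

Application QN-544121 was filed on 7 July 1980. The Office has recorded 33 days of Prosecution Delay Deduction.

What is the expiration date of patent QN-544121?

June 4, 1997

Base term: filing date + 17 years → 7 July 1997.
Prosecution Delay Deduction: −33 days → 4 June 1997.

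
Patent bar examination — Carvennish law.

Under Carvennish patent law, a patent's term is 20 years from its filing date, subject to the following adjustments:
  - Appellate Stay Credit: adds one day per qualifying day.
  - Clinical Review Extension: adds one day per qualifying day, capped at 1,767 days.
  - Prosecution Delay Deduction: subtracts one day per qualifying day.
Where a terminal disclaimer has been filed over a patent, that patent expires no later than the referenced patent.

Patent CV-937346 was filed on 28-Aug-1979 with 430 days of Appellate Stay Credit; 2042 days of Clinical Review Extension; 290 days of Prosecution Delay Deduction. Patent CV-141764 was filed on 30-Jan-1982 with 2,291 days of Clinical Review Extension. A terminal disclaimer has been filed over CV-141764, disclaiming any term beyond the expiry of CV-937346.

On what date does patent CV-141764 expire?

Natural term of CV-141764:
  Base: filing + 20 years → 30 January 2002.
  Clinical Review Extension: 2291 days claimed exceeds the 1767-day cap, so +1767 days → 2 December 2006.
Expiry of referenced patent CV-937346:
  Base: filing + 20 years → 28 August 1999.
  Appellate Stay Credit: +430 days → 31 October 2000.
  Clinical Review Extension: 2042 days claimed exceeds the 1767-day cap, so +1767 days → 2 September 2005.
  Prosecution Delay Deduction: −290 days → 16 November 2004.
Terminal disclaimer: CV-141764 expires on the earlier of 2 December 2006 and 16 November 2004.

November 16, 2004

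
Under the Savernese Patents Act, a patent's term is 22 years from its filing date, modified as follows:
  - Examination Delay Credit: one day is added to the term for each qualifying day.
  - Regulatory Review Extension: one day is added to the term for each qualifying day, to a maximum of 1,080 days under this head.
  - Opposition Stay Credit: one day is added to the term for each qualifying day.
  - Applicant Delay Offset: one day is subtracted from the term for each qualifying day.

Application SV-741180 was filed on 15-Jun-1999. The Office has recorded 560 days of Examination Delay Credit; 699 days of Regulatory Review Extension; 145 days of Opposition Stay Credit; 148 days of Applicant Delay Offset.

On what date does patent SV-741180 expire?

2024-11-22

Base term: filing date + 22 years → 15 June 2021.
Examination Delay Credit: +560 days → 27 December 2022.
Regulatory Review Extension: 699 days (within the 1080-day cap) → +699 days → 25 November 2024.
Opposition Stay Credit: +145 days → 19 April 2025.
Applicant Delay Offset: −148 days → 22 November 2024.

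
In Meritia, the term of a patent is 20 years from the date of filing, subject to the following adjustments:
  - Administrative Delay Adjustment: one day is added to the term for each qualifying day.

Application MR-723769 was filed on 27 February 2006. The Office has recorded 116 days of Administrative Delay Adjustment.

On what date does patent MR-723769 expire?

Base term: filing date + 20 years → 27 February 2026.
Administrative Delay Adjustment: +116 days → 23 June 2026.

June 23, 2026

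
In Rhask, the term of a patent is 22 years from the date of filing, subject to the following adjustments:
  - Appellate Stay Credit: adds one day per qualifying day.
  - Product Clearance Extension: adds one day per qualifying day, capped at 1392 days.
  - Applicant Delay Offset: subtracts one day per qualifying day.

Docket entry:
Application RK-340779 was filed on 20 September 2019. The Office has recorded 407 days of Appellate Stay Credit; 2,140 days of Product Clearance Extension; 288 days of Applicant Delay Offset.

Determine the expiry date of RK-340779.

Base term: filing date + 22 years → 20 September 2041.
Appellate Stay Credit: +407 days → 1 November 2042.
Product Clearance Extension: 2140 days claimed exceeds the 1392-day cap, so +1392 days → 24 August 2046.
Applicant Delay Offset: −288 days → 9 November 2045.

November 9, 2045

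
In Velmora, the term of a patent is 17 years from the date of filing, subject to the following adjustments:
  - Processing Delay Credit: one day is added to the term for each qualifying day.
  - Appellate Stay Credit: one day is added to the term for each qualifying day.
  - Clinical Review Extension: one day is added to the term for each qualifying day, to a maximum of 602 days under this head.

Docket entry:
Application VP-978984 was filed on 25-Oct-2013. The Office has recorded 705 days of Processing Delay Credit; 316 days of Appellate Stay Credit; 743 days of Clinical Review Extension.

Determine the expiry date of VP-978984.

Base term: filing date + 17 years → 25 October 2030.
Processing Delay Credit: +705 days → 29 September 2032.
Appellate Stay Credit: +316 days → 11 August 2033.
Clinical Review Extension: 743 days claimed exceeds the 602-day cap, so +602 days → 5 April 2035.

2035-04-05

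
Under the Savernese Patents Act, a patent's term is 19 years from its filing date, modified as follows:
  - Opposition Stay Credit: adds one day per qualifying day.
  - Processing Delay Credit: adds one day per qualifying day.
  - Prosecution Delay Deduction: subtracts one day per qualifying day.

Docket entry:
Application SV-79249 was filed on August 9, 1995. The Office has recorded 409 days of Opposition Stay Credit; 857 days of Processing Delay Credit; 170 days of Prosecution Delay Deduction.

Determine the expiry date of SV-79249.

August 9, 2017

Base term: filing date + 19 years → 9 August 2014.
Opposition Stay Credit: +409 days → 22 September 2015.
Processing Delay Credit: +857 days → 26 January 2018.
Prosecution Delay Deduction: −170 days → 9 August 2017.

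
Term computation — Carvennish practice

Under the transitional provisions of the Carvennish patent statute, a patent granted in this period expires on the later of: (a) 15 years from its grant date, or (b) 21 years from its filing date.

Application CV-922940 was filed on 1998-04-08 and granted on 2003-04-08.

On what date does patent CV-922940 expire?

2019-04-08

(a) grant + 15 years → 8 April 2018.
(b) filing + 21 years → 8 April 2019.
Later of the two: 8 April 2019.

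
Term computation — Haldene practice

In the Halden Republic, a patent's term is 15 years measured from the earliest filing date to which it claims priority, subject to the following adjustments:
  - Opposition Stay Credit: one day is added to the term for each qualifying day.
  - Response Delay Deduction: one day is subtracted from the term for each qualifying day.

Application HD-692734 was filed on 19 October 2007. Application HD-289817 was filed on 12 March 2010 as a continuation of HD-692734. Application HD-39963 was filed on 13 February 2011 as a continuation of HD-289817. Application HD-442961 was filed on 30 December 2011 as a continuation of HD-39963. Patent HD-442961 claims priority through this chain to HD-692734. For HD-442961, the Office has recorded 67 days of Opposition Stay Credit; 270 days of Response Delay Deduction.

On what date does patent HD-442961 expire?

Earliest priority filing: 19 October 2007.
Base term: 19 October 2007 + 15 years → 19 October 2022.
Opposition Stay Credit: +67 days → 25 December 2022.
Response Delay Deduction: −270 days → 30 March 2022.

2022-03-30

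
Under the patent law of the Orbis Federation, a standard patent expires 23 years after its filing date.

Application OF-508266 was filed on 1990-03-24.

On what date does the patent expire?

Filing date + 23 years → 24 March 2013.

March 24, 2013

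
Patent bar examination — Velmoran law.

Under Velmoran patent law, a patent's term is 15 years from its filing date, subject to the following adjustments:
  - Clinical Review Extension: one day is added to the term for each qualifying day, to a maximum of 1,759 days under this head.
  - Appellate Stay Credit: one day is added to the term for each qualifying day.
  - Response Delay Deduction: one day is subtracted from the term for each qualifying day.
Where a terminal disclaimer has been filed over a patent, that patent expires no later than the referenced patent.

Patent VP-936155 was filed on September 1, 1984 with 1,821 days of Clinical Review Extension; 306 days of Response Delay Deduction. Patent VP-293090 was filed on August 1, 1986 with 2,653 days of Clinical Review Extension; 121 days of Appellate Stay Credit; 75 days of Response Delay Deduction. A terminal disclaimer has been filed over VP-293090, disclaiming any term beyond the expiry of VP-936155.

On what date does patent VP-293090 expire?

August 24, 2003

Natural term of VP-293090:
  Base: filing + 15 years → 1 August 2001.
  Clinical Review Extension: 2653 days claimed exceeds the 1759-day cap, so +1759 days → 26 May 2006.
  Appellate Stay Credit: +121 days → 24 September 2006.
  Response Delay Deduction: −75 days → 11 July 2006.
Expiry of referenced patent VP-936155:
  Base: filing + 15 years → 1 September 1999.
  Clinical Review Extension: 1821 days claimed exceeds the 1759-day cap, so +1759 days → 25 June 2004.
  Response Delay Deduction: −306 days → 24 August 2003.
Terminal disclaimer: VP-293090 expires on the earlier of 11 July 2006 and 24 August 2003.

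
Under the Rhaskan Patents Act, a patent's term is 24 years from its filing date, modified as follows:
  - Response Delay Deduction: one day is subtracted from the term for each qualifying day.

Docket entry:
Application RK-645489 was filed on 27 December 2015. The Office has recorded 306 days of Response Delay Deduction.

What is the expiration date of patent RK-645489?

Base term: filing date + 24 years → 27 December 2039.
Response Delay Deduction: −306 days → 24 February 2039.

2039-02-24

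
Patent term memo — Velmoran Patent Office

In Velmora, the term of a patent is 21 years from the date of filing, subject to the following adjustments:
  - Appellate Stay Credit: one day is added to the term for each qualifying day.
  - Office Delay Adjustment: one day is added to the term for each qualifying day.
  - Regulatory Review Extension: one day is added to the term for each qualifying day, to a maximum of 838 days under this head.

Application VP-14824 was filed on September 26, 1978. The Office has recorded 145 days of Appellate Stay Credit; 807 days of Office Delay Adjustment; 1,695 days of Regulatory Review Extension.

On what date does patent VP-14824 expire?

Base term: filing date + 21 years → 26 September 1999.
Appellate Stay Credit: +145 days → 18 February 2000.
Office Delay Adjustment: +807 days → 5 May 2002.
Regulatory Review Extension: 1695 days claimed exceeds the 838-day cap, so +838 days → 20 August 2004.

August 20, 2004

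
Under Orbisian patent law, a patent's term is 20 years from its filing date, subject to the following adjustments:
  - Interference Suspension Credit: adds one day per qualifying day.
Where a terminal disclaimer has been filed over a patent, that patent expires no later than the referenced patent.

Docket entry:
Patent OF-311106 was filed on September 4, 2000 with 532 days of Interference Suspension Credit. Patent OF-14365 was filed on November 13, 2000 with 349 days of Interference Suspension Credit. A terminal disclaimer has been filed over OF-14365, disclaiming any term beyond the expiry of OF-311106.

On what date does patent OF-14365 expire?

Natural term of OF-14365:
  Base: filing + 20 years → 13 November 2020.
  Interference Suspension Credit: +349 days → 28 October 2021.
Expiry of referenced patent OF-311106:
  Base: filing + 20 years → 4 September 2020.
  Interference Suspension Credit: +532 days → 18 February 2022.
Terminal disclaimer: OF-14365 expires on the earlier of 28 October 2021 and 18 February 2022.

October 28, 2021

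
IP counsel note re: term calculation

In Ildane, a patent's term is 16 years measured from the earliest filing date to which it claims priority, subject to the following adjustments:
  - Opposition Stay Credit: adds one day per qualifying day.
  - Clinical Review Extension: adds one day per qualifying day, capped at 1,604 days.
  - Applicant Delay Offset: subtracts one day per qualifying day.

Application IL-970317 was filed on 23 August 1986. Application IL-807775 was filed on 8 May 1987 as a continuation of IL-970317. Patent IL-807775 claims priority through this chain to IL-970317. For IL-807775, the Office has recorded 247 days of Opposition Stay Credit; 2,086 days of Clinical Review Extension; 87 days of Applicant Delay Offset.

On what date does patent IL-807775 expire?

June 22, 2007

Earliest priority filing: 23 August 1986.
Base term: 23 August 1986 + 16 years → 23 August 2002.
Opposition Stay Credit: +247 days → 27 April 2003.
Clinical Review Extension: 2086 days claimed exceeds the 1604-day cap, so +1604 days → 17 September 2007.
Applicant Delay Offset: −87 days → 22 June 2007.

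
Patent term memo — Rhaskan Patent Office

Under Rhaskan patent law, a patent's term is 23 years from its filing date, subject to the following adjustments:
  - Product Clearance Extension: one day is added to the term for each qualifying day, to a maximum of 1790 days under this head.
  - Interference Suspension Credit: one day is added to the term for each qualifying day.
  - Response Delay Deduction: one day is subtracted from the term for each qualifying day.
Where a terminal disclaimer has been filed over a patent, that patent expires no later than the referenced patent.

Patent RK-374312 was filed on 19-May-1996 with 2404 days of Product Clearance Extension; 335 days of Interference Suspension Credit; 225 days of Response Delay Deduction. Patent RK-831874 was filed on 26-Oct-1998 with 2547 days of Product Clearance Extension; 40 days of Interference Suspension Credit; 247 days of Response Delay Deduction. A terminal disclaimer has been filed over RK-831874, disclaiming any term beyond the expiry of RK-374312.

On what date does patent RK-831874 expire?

Natural term of RK-831874:
  Base: filing + 23 years → 26 October 2021.
  Product Clearance Extension: 2547 days claimed exceeds the 1790-day cap, so +1790 days → 20 September 2026.
  Interference Suspension Credit: +40 days → 30 October 2026.
  Response Delay Deduction: −247 days → 25 February 2026.
Expiry of referenced patent RK-374312:
  Base: filing + 23 years → 19 May 2019.
  Product Clearance Extension: 2404 days claimed exceeds the 1790-day cap, so +1790 days → 12 April 2024.
  Interference Suspension Credit: +335 days → 13 March 2025.
  Response Delay Deduction: −225 days → 31 July 2024.
Terminal disclaimer: RK-831874 expires on the earlier of 25 February 2026 and 31 July 2024.

2024-07-31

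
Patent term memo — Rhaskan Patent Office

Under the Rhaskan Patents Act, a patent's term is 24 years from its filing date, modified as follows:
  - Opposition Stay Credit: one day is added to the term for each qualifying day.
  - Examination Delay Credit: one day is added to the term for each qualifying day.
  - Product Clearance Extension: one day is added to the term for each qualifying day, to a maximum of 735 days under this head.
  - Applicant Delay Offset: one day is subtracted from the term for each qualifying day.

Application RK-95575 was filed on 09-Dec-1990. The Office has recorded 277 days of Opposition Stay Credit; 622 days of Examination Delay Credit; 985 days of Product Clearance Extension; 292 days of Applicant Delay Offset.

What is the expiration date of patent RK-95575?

August 12, 2018

Base term: filing date + 24 years → 9 December 2014.
Opposition Stay Credit: +277 days → 12 September 2015.
Examination Delay Credit: +622 days → 26 May 2017.
Product Clearance Extension: 985 days claimed exceeds the 735-day cap, so +735 days → 31 May 2019.
Applicant Delay Offset: −292 days → 12 August 2018.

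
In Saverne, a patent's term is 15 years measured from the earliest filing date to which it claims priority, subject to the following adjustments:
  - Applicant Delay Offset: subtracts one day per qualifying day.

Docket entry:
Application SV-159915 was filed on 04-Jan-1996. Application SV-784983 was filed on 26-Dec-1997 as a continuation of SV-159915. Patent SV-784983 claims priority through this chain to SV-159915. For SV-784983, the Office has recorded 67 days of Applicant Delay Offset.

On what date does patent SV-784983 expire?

Earliest priority filing: 4 January 1996.
Base term: 4 January 1996 + 15 years → 4 January 2011.
Applicant Delay Offset: −67 days → 29 October 2010.

2010-10-29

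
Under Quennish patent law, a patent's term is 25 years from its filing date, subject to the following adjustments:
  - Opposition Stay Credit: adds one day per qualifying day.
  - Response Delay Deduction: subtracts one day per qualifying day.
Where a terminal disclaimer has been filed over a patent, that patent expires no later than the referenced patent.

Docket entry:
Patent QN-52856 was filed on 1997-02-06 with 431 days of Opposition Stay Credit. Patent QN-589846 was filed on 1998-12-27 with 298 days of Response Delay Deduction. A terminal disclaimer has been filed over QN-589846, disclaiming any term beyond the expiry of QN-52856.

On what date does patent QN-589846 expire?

Natural term of QN-589846:
  Base: filing + 25 years → 27 December 2023.
  Response Delay Deduction: −298 days → 4 March 2023.
Expiry of referenced patent QN-52856:
  Base: filing + 25 years → 6 February 2022.
  Opposition Stay Credit: +431 days → 13 April 2023.
Terminal disclaimer: QN-589846 expires on the earlier of 4 March 2023 and 13 April 2023.

2023-03-04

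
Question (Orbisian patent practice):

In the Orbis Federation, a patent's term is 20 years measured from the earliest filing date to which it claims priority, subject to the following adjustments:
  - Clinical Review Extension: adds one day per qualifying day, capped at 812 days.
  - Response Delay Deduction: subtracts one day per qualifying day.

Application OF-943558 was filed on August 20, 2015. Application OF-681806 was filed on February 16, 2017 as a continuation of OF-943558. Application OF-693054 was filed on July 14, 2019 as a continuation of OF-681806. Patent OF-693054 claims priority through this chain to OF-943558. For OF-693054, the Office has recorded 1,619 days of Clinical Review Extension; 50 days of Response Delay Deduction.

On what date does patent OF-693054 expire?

Earliest priority filing: 20 August 2015.
Base term: 20 August 2015 + 20 years → 20 August 2035.
Clinical Review Extension: 1619 days claimed exceeds the 812-day cap, so +812 days → 9 November 2037.
Response Delay Deduction: −50 days → 20 September 2037.

2037-09-20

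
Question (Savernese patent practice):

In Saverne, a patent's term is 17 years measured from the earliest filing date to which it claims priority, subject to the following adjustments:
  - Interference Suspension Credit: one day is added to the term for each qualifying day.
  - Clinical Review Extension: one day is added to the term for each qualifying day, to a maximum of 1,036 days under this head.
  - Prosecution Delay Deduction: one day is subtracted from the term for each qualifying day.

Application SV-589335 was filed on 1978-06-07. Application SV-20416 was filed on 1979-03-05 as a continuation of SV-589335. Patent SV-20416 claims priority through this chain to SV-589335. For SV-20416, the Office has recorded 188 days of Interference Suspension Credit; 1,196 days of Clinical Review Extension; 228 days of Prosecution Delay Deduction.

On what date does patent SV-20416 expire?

Earliest priority filing: 7 June 1978.
Base term: 7 June 1978 + 17 years → 7 June 1995.
Interference Suspension Credit: +188 days → 12 December 1995.
Clinical Review Extension: 1196 days claimed exceeds the 1036-day cap, so +1036 days → 13 October 1998.
Prosecution Delay Deduction: −228 days → 27 February 1998.

February 27, 1998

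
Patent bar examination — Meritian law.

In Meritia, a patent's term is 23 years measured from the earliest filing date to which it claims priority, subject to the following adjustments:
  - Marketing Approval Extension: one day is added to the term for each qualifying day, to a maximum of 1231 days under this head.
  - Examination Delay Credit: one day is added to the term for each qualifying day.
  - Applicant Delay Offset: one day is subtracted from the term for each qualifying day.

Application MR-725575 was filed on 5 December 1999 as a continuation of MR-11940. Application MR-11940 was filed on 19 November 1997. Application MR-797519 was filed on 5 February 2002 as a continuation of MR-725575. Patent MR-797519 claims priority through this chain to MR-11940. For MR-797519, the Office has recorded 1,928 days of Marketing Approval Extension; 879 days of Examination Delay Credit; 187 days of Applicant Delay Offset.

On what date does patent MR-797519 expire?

Earliest priority filing: 19 November 1997.
Base term: 19 November 1997 + 23 years → 19 November 2020.
Marketing Approval Extension: 1928 days claimed exceeds the 1231-day cap, so +1231 days → 3 April 2024.
Examination Delay Credit: +879 days → 30 August 2026.
Applicant Delay Offset: −187 days → 24 February 2026.

2026-02-24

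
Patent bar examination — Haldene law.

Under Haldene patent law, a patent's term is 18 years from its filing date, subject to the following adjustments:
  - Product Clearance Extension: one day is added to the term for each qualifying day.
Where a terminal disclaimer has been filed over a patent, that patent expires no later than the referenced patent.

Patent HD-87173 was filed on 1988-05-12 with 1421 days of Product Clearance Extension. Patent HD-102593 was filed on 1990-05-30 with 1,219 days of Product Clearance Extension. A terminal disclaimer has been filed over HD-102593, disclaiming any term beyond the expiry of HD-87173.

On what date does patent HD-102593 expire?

April 2, 2010

Natural term of HD-102593:
  Base: filing + 18 years → 30 May 2008.
  Product Clearance Extension: +1219 days → 1 October 2011.
Expiry of referenced patent HD-87173:
  Base: filing + 18 years → 12 May 2006.
  Product Clearance Extension: +1421 days → 2 April 2010.
Terminal disclaimer: HD-102593 expires on the earlier of 1 October 2011 and 2 April 2010.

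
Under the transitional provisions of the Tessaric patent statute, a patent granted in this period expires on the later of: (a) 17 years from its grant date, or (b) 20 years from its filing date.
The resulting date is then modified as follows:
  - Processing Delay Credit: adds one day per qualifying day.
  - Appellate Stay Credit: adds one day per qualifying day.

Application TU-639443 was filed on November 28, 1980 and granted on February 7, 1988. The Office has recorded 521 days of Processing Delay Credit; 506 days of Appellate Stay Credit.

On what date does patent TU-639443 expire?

December 1, 2007

(a) grant + 17 years → 7 February 2005.
(b) filing + 20 years → 28 November 2000.
Later of the two: 7 February 2005.
Processing Delay Credit: +521 days → 13 July 2006.
Appellate Stay Credit: +506 days → 1 December 2007.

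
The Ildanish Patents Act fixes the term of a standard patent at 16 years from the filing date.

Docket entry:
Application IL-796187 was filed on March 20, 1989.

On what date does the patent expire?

Filing date + 16 years → 20 March 2005.

2005-03-20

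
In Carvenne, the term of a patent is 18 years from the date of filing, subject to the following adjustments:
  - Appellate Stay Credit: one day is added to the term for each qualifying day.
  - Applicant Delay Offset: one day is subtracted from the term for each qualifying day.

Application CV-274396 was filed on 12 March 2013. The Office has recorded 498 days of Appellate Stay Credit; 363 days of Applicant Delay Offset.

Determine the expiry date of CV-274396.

2031-07-25

Base term: filing date + 18 years → 12 March 2031.
Appellate Stay Credit: +498 days → 22 July 2032.
Applicant Delay Offset: −363 days → 25 July 2031.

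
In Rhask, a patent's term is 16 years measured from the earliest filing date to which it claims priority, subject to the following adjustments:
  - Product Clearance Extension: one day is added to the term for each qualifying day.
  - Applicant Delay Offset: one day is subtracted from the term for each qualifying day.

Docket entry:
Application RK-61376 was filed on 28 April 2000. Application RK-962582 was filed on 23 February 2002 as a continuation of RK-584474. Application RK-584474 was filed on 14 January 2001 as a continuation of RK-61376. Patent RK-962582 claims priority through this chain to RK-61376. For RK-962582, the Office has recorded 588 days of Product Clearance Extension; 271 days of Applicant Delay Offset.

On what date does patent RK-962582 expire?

Earliest priority filing: 28 April 2000.
Base term: 28 April 2000 + 16 years → 28 April 2016.
Product Clearance Extension: +588 days → 7 December 2017.
Applicant Delay Offset: −271 days → 11 March 2017.

March 11, 2017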